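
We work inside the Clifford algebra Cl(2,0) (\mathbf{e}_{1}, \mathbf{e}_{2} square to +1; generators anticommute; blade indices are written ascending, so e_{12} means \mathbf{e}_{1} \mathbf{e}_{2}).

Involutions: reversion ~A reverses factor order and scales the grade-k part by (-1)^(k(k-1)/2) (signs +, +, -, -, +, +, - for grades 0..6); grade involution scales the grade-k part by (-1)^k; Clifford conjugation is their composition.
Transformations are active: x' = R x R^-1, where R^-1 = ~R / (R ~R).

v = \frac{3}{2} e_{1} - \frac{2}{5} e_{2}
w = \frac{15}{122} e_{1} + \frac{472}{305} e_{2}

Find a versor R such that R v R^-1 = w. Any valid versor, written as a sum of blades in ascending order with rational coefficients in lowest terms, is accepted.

Key observation: q(v) = q(w) = \frac{241}{100} (sandwiches preserve the norm), so R = v + w = \frac{99}{61} e_{1} + \frac{70}{61} e_{2} works whenever it is invertible — the component of v along it is kept and (v - w)/2 reverses, sending v to w.
Answer: \frac{99}{61} e_{1} + \frac{70}{61} e_{2}


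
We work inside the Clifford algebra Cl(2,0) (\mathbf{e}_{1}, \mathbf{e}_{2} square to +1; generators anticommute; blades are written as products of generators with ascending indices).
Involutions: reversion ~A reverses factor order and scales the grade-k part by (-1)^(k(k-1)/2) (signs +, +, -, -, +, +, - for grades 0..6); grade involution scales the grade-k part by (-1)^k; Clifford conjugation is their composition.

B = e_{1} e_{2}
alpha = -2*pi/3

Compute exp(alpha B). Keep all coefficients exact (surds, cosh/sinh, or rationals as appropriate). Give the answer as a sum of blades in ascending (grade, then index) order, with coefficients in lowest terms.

B^2 = (1)^2*(e_{1} e_{2})^2 = 1*(-1) = -1 (a basis 2-blade squares to minus the product of its generators' squares).
B^2 = -1 — the negative square puts this in the circular regime; l = 1, alpha*l = - \frac{2 \pi}{3}, so exp(alpha B) = cos(- \frac{2 \pi}{3}) + (sin(- \frac{2 \pi}{3})/1)*B = - \frac{1}{2} + (- \frac{\sqrt{3}}{2})*B.
Answer: - \frac{1}{2} - \frac{\sqrt{3}}{2} e_{1} e_{2}


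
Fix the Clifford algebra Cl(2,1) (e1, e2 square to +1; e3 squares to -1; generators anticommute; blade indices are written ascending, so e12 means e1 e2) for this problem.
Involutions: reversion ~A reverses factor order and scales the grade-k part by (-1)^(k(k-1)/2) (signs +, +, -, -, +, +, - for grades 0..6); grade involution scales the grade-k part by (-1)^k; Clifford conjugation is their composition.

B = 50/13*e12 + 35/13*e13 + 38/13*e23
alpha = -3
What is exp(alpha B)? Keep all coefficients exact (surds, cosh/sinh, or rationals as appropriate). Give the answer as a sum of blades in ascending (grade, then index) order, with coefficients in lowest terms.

B^2 term by term: the squares give (50/13)^2*(e12)^2 + (35/13)^2*(e13)^2 + (38/13)^2*(e23)^2 = 2500/169*(-1) + 1225/169*(+1) + 1444/169*(+1) = 1 (each basis 2-blade squares to minus the product of its generators' squares); cross terms between blades sharing an index anticommute and cancel. So B^2 = 1.
B^2 = 1 — the series telescopes hyperbolically here: l = 1, alpha*l = -3, so exp(alpha B) = cosh(-3) + (sinh(-3)/1)*B = cosh(3) + (-sinh(3))*B.
Answer: cosh(3) - 50*sinh(3)/13*e12 - 35*sinh(3)/13*e13 - 38*sinh(3)/13*e23


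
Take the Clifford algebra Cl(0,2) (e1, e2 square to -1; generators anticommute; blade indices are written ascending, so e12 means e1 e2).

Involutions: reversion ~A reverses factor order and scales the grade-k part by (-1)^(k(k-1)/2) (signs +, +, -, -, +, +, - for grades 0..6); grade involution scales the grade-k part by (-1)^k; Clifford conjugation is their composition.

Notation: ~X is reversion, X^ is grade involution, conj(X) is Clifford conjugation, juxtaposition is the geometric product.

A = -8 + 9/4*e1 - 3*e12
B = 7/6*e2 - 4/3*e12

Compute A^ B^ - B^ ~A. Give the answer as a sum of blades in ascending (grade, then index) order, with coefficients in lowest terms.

first term: -4 - 7/2*e1 + 19/3*e2 + 319/24*e12
second term: 4 - 7/2*e1 + 19/3*e2 + 319/24*e12
Answer: -8


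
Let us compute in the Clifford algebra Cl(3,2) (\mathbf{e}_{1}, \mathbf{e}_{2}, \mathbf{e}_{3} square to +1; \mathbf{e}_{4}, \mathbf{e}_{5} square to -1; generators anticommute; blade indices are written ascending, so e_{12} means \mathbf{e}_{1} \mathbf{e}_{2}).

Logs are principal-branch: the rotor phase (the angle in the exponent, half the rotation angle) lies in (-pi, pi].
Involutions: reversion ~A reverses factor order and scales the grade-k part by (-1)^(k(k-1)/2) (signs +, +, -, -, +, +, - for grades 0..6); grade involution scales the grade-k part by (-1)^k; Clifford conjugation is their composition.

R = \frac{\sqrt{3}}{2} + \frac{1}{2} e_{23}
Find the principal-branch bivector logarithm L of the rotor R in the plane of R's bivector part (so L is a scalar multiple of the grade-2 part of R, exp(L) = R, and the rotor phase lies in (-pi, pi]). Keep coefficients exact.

The scalar part of R is \frac{\sqrt{3}}{2}, which pins the rotor phase on the principal branch; dividing the bivector part by the sine of that phase recovers the unit plane, and L is the phase times that plane.
Concretely: cos(phase) = \frac{\sqrt{3}}{2} gives phase = ±\frac{\pi}{6}, and since phase/sin(phase) is even the sign is immaterial: L = (phase/sin(phase)) * <R>_2 = (\frac{\pi}{3}) * <R>_2.
Answer: \frac{\pi}{6} e_{23}


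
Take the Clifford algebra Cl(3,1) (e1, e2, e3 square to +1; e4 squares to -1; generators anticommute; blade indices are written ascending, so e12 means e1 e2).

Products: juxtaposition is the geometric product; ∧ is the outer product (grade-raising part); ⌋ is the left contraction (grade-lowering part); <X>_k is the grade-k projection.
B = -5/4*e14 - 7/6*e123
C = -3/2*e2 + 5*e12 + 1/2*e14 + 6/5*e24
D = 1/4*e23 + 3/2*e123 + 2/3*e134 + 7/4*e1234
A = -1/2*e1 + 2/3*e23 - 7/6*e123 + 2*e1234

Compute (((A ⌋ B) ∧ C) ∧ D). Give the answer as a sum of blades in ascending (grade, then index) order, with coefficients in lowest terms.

step 1: -49/36 + 7/9*e1 + 5/8*e4 + 7/12*e23
step 2: 49/24*e2 - 287/36*e12 - 49/72*e14 - 167/240*e24 + 487/120*e124 + 7/24*e1234
step 3: -49/32*e1234
Answer: -49/32*e1234


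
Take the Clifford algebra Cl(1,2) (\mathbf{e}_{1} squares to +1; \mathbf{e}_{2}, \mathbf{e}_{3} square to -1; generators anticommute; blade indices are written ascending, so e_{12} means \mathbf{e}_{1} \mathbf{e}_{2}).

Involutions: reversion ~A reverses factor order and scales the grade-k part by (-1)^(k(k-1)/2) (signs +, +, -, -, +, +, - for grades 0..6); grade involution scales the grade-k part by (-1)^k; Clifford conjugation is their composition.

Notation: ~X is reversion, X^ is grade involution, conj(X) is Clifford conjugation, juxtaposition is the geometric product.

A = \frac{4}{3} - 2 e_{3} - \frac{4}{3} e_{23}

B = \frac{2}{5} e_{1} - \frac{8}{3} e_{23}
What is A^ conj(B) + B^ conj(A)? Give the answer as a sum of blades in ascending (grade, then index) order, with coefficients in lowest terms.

first term: \frac{32}{9} - \frac{8}{15} e_{1} + \frac{16}{3} e_{2} + \frac{4}{5} e_{13} + \frac{32}{9} e_{23} + \frac{8}{15} e_{123}
second term: \frac{32}{9} - \frac{8}{15} e_{1} + \frac{16}{3} e_{2} - \frac{4}{5} e_{13} - \frac{32}{9} e_{23} - \frac{8}{15} e_{123}
Answer: \frac{64}{9} - \frac{16}{15} e_{1} + \frac{32}{3} e_{2}


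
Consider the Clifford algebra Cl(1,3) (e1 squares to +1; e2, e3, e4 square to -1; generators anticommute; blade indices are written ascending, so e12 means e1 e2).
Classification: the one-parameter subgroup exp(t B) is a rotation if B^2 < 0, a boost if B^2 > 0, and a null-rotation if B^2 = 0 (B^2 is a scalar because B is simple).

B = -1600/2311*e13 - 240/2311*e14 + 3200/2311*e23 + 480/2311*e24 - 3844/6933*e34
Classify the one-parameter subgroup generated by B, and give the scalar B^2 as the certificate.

B^2 term by term: the squares give (-1600/2311)^2*(e13)^2 + (-240/2311)^2*(e14)^2 + (3200/2311)^2*(e23)^2 + (480/2311)^2*(e24)^2 + (-3844/6933)^2*(e34)^2 = 2560000/5340721*(+1) + 57600/5340721*(+1) + 10240000/5340721*(-1) + 230400/5340721*(-1) + 14776336/48066489*(-1) = -16/9 (each basis 2-blade squares to minus the product of its generators' squares); cross terms between blades sharing an index anticommute and cancel; the commuting (index-disjoint) pairs give grade-4 terms 2*c*c'*(blade product), which cancel blade by blade — e1234: 1536000/5340721 - 1536000/5340721 = 0 — confirming B is simple. So B^2 = -16/9.
Answer: rotation, certificate B^2 = -16/9. B^2 = -16/9 is basis-independent, so its sign is the whole story.


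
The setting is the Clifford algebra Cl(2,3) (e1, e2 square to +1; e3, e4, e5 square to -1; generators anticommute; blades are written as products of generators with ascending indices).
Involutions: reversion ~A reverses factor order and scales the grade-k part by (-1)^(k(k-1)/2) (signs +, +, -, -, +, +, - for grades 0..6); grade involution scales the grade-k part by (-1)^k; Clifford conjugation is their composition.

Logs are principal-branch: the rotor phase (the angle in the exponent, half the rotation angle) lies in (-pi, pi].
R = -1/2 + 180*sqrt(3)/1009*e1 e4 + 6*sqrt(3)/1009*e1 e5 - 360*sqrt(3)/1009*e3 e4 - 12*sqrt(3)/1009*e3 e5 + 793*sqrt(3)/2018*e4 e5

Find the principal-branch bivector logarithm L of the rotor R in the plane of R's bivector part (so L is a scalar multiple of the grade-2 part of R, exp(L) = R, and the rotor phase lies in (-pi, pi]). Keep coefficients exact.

The scalar part of R is -1/2, which pins the rotor phase on the principal branch; dividing the bivector part by the sine of that phase recovers the unit plane, and L is the phase times that plane.
Concretely: cos(phase) = -1/2 gives phase = ±2*pi/3, and since phase/sin(phase) is even the sign is immaterial: L = (phase/sin(phase)) * <R>_2 = (4*sqrt(3)*pi/9) * <R>_2.
Answer: 240*pi/1009*e1 e4 + 8*pi/1009*e1 e5 - 480*pi/1009*e3 e4 - 16*pi/1009*e3 e5 + 1586*pi/3027*e4 e5


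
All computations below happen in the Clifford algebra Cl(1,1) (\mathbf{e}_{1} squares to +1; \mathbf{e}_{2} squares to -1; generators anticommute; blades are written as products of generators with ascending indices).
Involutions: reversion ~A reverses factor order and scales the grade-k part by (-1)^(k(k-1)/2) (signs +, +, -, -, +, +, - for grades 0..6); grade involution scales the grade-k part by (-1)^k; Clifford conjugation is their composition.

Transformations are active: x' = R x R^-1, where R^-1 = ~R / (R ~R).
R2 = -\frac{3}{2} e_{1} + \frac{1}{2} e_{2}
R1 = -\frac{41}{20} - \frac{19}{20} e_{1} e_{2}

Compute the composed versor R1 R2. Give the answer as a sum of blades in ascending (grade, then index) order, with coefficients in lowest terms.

Distribute over the terms of R1 (each basis-blade product reordered to ascending indices, repeated generators contracted through their squares):
(-\frac{41}{20}) R2 = \frac{123}{40} e_{1} - \frac{41}{40} e_{2}
(-\frac{19}{20} e_{1} e_{2}) R2 = \frac{19}{40} e_{1} - \frac{57}{40} e_{2}
Summing the partial products and collecting blades:
Answer: \frac{71}{20} e_{1} - \frac{49}{20} e_{2}


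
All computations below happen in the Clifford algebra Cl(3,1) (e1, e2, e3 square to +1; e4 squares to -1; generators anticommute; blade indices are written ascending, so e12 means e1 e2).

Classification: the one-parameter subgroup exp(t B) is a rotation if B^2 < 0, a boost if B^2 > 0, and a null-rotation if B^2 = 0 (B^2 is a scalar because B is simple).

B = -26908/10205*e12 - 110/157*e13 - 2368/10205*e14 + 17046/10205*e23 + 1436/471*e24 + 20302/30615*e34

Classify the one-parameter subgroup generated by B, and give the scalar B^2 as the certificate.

B^2 term by term: the squares give (-26908/10205)^2*(e12)^2 + (-110/157)^2*(e13)^2 + (-2368/10205)^2*(e14)^2 + (17046/10205)^2*(e23)^2 + (1436/471)^2*(e24)^2 + (20302/30615)^2*(e34)^2 = 724040464/104142025*(-1) + 12100/24649*(-1) + 5607424/104142025*(+1) + 290566116/104142025*(-1) + 2062096/221841*(+1) + 412171204/937278225*(+1) = -4/9 (each basis 2-blade squares to minus the product of its generators' squares); cross terms between blades sharing an index anticommute and cancel; the commuting (index-disjoint) pairs give grade-4 terms 2*c*c'*(blade product), which cancel blade by blade — e1234: -1092572432/312426075 + 315920/73947 - 80729856/104142025 = 0 — confirming B is simple. So B^2 = -4/9.
Answer: rotation, certificate B^2 = -4/9. The class reads off the invariant scalar -4/9 directly.


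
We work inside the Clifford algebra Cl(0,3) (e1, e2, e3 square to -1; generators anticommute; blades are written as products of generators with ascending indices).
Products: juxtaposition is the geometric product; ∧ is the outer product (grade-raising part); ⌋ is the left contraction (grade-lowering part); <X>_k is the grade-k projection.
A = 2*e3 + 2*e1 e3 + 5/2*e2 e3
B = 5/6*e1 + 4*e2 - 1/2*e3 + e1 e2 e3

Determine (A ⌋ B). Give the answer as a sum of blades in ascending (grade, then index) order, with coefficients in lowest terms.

step 1: 1 - 5/2*e1 + 2*e2 - 2*e1 e2
Answer: 1 - 5/2*e1 + 2*e2 - 2*e1 e2


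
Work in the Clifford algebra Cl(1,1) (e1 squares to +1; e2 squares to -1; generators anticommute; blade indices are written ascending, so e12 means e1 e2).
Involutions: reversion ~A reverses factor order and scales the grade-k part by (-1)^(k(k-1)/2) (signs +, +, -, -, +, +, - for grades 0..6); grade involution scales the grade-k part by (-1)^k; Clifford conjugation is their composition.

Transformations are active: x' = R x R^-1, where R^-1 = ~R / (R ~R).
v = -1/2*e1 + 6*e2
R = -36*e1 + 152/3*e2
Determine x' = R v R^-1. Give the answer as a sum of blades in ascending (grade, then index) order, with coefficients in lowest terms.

~R = -36*e1 + 152/3*e2, and R ~R = -11440/9, so R^-1 = ~R / (-11440/9).
R v = -286 - 572/3*e12
Answer: -157/10*e1 + 84/5*e2


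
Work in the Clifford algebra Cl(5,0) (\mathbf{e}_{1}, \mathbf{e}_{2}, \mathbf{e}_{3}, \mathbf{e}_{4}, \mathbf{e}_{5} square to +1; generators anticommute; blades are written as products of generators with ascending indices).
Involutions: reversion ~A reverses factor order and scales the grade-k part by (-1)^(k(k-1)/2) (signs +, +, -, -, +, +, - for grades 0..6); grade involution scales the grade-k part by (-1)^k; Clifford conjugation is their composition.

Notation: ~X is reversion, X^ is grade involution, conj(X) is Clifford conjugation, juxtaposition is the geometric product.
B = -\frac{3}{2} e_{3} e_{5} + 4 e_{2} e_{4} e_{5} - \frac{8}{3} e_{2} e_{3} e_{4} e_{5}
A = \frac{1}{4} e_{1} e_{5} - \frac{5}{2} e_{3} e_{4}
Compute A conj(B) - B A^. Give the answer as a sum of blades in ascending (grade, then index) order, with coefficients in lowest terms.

first term: -\frac{3}{8} e_{1} e_{3} - \frac{20}{3} e_{2} e_{5} + \frac{15}{4} e_{4} e_{5} + e_{1} e_{2} e_{4} - 10 e_{2} e_{3} e_{5} + \frac{2}{3} e_{1} e_{2} e_{3} e_{4}
second term: -\frac{3}{8} e_{1} e_{3} - \frac{20}{3} e_{2} e_{5} + \frac{15}{4} e_{4} e_{5} - e_{1} e_{2} e_{4} + 10 e_{2} e_{3} e_{5} - \frac{2}{3} e_{1} e_{2} e_{3} e_{4}
Answer: 2 e_{1} e_{2} e_{4} - 20 e_{2} e_{3} e_{5} + \frac{4}{3} e_{1} e_{2} e_{3} e_{4}


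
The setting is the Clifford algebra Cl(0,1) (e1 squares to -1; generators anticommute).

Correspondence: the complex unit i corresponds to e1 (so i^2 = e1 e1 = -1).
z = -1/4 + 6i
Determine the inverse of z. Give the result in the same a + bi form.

In blades: z = -1/4 + 6*e1.
With qbar = -1/4 - 6*e1 (scalar fixed, mapped units negated), z qbar = 577/16 (the sum of squared coefficients), so z^-1 = qbar / (577/16) = -4/577 - 96/577*e1; translating back:
Answer: -4/577 - 96/577*i


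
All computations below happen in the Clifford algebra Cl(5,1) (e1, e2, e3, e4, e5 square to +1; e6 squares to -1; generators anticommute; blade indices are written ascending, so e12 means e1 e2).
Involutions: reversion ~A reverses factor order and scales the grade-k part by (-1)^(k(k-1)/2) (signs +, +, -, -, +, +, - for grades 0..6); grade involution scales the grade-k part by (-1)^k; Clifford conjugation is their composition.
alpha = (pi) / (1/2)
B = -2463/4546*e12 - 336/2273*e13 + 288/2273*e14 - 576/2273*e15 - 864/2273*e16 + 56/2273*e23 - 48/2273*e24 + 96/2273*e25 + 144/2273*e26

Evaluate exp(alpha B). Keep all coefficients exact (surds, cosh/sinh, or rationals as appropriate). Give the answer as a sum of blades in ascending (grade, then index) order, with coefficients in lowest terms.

B^2 term by term: the squares give (-2463/4546)^2*(e12)^2 + (-336/2273)^2*(e13)^2 + (288/2273)^2*(e14)^2 + (-576/2273)^2*(e15)^2 + (-864/2273)^2*(e16)^2 + (56/2273)^2*(e23)^2 + (-48/2273)^2*(e24)^2 + (96/2273)^2*(e25)^2 + (144/2273)^2*(e26)^2 = 6066369/20666116*(-1) + 112896/5166529*(-1) + 82944/5166529*(-1) + 331776/5166529*(-1) + 746496/5166529*(+1) + 3136/5166529*(-1) + 2304/5166529*(-1) + 9216/5166529*(-1) + 20736/5166529*(+1) = -1/4 (each basis 2-blade squares to minus the product of its generators' squares); cross terms between blades sharing an index anticommute and cancel; the commuting (index-disjoint) pairs give grade-4 terms 2*c*c'*(blade product), which cancel blade by blade — e1234: -32256/5166529 + 32256/5166529 = 0; e1235: 64512/5166529 - 64512/5166529 = 0; e1236: 96768/5166529 - 96768/5166529 = 0; e1245: -55296/5166529 + 55296/5166529 = 0; e1246: -82944/5166529 + 82944/5166529 = 0; e1256: 165888/5166529 - 165888/5166529 = 0 — confirming B is simple. So B^2 = -1/4.
B^2 = -1/4 — B^2 < 0, so the exponential closes trigonometrically: l = 1/2, alpha*l = pi, so exp(alpha B) = cos(pi) + (sin(pi)/(1/2))*B = -1 + (0)*B.
Answer: -1


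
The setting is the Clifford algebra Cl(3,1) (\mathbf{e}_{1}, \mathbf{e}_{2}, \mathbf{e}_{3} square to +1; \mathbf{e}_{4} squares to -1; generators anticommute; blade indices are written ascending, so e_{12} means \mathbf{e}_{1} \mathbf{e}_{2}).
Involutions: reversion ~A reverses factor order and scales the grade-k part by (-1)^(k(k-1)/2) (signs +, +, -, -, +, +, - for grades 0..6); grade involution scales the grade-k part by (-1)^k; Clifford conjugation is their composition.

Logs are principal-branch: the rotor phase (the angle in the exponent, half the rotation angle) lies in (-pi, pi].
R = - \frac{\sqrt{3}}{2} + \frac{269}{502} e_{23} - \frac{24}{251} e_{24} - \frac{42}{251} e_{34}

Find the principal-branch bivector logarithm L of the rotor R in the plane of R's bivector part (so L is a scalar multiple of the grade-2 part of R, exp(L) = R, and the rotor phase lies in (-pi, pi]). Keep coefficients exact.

The scalar part of R is - \frac{\sqrt{3}}{2}, which pins the rotor phase on the principal branch; dividing the bivector part by the sine of that phase recovers the unit plane, and L is the phase times that plane.
Concretely: cos(phase) = - \frac{\sqrt{3}}{2} gives phase = ±\frac{5 \pi}{6}, and since phase/sin(phase) is even the sign is immaterial: L = (phase/sin(phase)) * <R>_2 = (\frac{5 \pi}{3}) * <R>_2.
Answer: \frac{1345 \pi}{1506} e_{23} - \frac{40 \pi}{251} e_{24} - \frac{70 \pi}{251} e_{34}


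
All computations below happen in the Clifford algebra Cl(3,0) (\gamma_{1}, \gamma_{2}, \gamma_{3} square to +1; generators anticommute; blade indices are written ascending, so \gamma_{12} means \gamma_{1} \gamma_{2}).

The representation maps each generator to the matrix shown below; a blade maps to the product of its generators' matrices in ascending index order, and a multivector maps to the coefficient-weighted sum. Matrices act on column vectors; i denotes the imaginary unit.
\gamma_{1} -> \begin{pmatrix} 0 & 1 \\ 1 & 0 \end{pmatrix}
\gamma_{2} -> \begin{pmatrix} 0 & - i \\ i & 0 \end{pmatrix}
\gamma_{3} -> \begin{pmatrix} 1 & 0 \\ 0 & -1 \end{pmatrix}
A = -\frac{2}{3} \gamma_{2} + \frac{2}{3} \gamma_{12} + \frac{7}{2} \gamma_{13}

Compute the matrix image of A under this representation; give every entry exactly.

Bivector images (products of the table entries): rho(\gamma_{12}) = rho(\gamma_{1})rho(\gamma_{2}) = \begin{pmatrix} i & 0 \\ 0 & - i \end{pmatrix}; rho(\gamma_{13}) = rho(\gamma_{1})rho(\gamma_{3}) = \begin{pmatrix} 0 & -1 \\ 1 & 0 \end{pmatrix}.
M = (-\frac{2}{3})*rho(\gamma_{2}) + (\frac{2}{3})*rho(\gamma_{12}) + (\frac{7}{2})*rho(\gamma_{13}), summed entrywise:
Answer: \begin{pmatrix} \frac{2 i}{3} & - \frac{7}{2} + \frac{2 i}{3} \\ \frac{7}{2} - \frac{2 i}{3} & - \frac{2 i}{3} \end{pmatrix}


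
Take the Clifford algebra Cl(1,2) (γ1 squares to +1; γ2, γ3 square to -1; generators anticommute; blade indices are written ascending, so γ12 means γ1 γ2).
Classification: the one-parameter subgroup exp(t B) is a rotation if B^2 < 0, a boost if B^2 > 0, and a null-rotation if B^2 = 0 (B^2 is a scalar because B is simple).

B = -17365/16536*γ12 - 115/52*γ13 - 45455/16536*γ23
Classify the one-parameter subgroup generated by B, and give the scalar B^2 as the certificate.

B^2 term by term: the squares give (-17365/16536)^2*(γ12)^2 + (-115/52)^2*(γ13)^2 + (-45455/16536)^2*(γ23)^2 = 301543225/273439296*(+1) + 13225/2704*(+1) + 2066157025/273439296*(-1) = -25/16 (each basis 2-blade squares to minus the product of its generators' squares); cross terms between blades sharing an index anticommute and cancel. So B^2 = -25/16.
Answer: rotation, certificate B^2 = -25/16. Key observation: B^2 = -25/16 is a conjugation invariant, so its sign decides the class regardless of the surface form of B.


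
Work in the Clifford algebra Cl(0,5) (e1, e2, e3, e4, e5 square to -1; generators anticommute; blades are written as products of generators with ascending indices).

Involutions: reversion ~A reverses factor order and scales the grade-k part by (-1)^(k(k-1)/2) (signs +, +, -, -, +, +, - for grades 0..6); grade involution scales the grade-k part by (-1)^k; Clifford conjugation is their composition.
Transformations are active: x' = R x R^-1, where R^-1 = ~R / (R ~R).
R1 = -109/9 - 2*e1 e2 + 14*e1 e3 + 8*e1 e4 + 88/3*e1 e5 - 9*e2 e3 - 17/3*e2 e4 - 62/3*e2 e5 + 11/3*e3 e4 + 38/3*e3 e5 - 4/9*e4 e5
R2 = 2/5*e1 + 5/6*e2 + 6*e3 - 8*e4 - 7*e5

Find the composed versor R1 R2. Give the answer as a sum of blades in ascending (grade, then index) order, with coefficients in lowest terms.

Distribute over the terms of R2 (each basis-blade product reordered to ascending indices, repeated generators contracted through their squares):
R1 (2/5*e1) = -218/45*e1 - 4/5*e2 + 28/5*e3 + 16/5*e4 + 176/15*e5 - 18/5*e1 e2 e3 - 34/15*e1 e2 e4 - 124/15*e1 e2 e5 + 22/15*e1 e3 e4 + 76/15*e1 e3 e5 - 8/45*e1 e4 e5
R1 (5/6*e2) = 5/3*e1 - 545/54*e2 - 15/2*e3 - 85/18*e4 - 155/9*e5 - 35/3*e1 e2 e3 - 20/3*e1 e2 e4 - 220/9*e1 e2 e5 + 55/18*e2 e3 e4 + 95/9*e2 e3 e5 - 10/27*e2 e4 e5
R1 (6*e3) = -84*e1 + 54*e2 - 218/3*e3 + 22*e4 + 76*e5 - 12*e1 e2 e3 - 48*e1 e3 e4 - 176*e1 e3 e5 + 34*e2 e3 e4 + 124*e2 e3 e5 - 8/3*e3 e4 e5
R1 (-8*e4) = 64*e1 - 136/3*e2 + 88/3*e3 + 872/9*e4 + 32/9*e5 + 16*e1 e2 e4 - 112*e1 e3 e4 + 704/3*e1 e4 e5 + 72*e2 e3 e4 - 496/3*e2 e4 e5 + 304/3*e3 e4 e5
R1 (-7*e5) = 616/3*e1 - 434/3*e2 + 266/3*e3 - 28/9*e4 + 763/9*e5 + 14*e1 e2 e5 - 98*e1 e3 e5 - 56*e1 e4 e5 + 63*e2 e3 e5 + 119/3*e2 e4 e5 - 77/3*e3 e4 e5
Summing the partial products and collecting blades:
Answer: 8197/45*e1 - 39661/270*e2 + 1303/30*e3 + 10283/90*e4 + 7148/45*e5 - 409/15*e1 e2 e3 + 106/15*e1 e2 e4 - 842/45*e1 e2 e5 - 2378/15*e1 e3 e4 - 4034/15*e1 e3 e5 + 8032/45*e1 e4 e5 + 1963/18*e2 e3 e4 + 1778/9*e2 e3 e5 - 3403/27*e2 e4 e5 + 73*e3 e4 e5


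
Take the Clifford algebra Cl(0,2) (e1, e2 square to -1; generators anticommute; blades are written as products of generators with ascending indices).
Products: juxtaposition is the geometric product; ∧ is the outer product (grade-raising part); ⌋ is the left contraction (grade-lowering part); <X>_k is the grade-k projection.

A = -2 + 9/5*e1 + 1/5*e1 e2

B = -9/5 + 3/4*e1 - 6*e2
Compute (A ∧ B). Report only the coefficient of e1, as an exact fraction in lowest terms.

step 1: 18/5 - 237/50*e1 + 12*e2 - 279/25*e1 e2
Answer: -237/50


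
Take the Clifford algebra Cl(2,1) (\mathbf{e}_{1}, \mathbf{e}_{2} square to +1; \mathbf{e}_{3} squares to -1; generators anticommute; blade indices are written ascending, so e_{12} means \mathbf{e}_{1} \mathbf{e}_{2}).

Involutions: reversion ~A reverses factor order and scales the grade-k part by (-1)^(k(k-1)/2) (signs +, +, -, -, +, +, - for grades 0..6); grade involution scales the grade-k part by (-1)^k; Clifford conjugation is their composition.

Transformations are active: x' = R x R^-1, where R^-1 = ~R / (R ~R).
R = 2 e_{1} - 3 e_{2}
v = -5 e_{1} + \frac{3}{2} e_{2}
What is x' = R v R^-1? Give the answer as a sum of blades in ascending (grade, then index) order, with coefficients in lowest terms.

~R = 2 e_{1} - 3 e_{2}, and R ~R = 13, so R^-1 = ~R / (13).
R v = -\frac{29}{2} - 12 e_{12}
Answer: \frac{7}{13} e_{1} + \frac{135}{26} e_{2}


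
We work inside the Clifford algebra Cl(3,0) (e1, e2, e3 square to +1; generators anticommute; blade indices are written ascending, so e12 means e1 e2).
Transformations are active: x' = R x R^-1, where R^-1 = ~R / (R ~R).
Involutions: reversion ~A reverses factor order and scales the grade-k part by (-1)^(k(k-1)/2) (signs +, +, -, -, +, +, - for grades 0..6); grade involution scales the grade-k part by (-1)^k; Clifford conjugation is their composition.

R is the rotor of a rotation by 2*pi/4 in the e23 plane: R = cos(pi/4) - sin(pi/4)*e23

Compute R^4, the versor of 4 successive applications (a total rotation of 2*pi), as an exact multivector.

Half-angle bookkeeping: 4 applications in e23 add up to rotor phase 4*pi/4 = pi, so R^4 = cos(pi) - sin(pi)*e23.
cos(pi) = -1 and sin(pi) = 0, so R^4 = -1. The total rotation 2*pi is 1 full turn, so every vector returns to itself, yet the rotor is -1, on the OTHER sheet of the double cover (an odd number of 2*pi turns).
Answer: -1


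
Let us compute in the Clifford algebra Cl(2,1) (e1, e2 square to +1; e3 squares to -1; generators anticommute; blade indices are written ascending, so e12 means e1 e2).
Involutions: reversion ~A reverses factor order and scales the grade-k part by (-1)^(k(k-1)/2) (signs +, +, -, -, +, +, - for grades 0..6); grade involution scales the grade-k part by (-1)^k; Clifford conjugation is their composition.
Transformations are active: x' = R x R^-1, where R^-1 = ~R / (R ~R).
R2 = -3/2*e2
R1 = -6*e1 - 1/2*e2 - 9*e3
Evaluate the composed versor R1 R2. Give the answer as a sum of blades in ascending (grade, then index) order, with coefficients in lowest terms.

Distribute over the terms of R2 (each basis-blade product reordered to ascending indices, repeated generators contracted through their squares):
R1 (-3/2*e2) = 3/4 + 9*e12 - 27/2*e23
Answer: 3/4 + 9*e12 - 27/2*e23


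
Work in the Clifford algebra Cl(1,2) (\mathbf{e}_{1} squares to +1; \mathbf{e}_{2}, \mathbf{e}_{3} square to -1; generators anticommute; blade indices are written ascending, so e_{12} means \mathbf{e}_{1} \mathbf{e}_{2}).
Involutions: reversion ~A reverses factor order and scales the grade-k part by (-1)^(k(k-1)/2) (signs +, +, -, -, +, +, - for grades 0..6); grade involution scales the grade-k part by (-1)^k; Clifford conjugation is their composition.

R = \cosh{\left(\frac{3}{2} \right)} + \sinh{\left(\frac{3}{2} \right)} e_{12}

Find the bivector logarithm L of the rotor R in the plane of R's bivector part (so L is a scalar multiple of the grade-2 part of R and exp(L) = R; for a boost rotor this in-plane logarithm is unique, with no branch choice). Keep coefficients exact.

The scalar part of R is \cosh{\left(\frac{3}{2} \right)}, which fixes the rapidity magnitude through cosh (cosh is even, so it cannot fix the sign — the bivector part carries that); dividing the bivector part by sinh of the rapidity gives the plane, and L = rapidity * plane, where the joint sign ambiguity of (rapidity, plane) cancels in the product.
Concretely: cosh(rapidity) = \cosh{\left(\frac{3}{2} \right)} gives rapidity = ±\frac{3}{2}, and since rapidity/sinh(rapidity) is even the sign is immaterial: L = (rapidity/sinh(rapidity)) * <R>_2 = (\frac{3}{2 \sinh{\left(\frac{3}{2} \right)}}) * <R>_2.
Answer: \frac{3}{2} e_{12}


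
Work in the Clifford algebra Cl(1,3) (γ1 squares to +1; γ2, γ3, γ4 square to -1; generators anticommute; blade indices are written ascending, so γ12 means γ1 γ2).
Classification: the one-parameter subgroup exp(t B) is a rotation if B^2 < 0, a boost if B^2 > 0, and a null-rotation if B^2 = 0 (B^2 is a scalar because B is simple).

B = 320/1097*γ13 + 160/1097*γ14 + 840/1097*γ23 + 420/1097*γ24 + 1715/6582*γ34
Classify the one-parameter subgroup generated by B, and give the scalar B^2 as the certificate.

B^2 term by term: the squares give (320/1097)^2*(γ13)^2 + (160/1097)^2*(γ14)^2 + (840/1097)^2*(γ23)^2 + (420/1097)^2*(γ24)^2 + (1715/6582)^2*(γ34)^2 = 102400/1203409*(+1) + 25600/1203409*(+1) + 705600/1203409*(-1) + 176400/1203409*(-1) + 2941225/43322724*(-1) = -25/36 (each basis 2-blade squares to minus the product of its generators' squares); cross terms between blades sharing an index anticommute and cancel; the commuting (index-disjoint) pairs give grade-4 terms 2*c*c'*(blade product), which cancel blade by blade — γ1234: -268800/1203409 + 268800/1203409 = 0 — confirming B is simple. So B^2 = -25/36.
Answer: rotation, certificate B^2 = -25/36. Check the certificate: B^2 = -25/36, and that sign is decisive whatever form B takes.


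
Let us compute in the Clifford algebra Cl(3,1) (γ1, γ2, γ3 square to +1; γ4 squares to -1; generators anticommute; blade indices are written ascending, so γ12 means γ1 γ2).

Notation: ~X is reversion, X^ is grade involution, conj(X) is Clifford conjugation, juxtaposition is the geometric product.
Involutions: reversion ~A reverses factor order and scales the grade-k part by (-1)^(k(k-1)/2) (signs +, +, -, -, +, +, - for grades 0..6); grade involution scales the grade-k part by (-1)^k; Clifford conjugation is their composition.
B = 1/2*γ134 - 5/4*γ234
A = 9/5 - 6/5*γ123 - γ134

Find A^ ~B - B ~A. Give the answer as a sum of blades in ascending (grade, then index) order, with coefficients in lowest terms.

first term: -1/2 + 5/4*γ12 - 3/2*γ14 - 3/5*γ24 - 9/10*γ134 + 9/4*γ234
second term: 1/2 + 5/4*γ12 - 3/2*γ14 - 3/5*γ24 + 9/10*γ134 - 9/4*γ234
Answer: -1 - 9/5*γ134 + 9/2*γ234


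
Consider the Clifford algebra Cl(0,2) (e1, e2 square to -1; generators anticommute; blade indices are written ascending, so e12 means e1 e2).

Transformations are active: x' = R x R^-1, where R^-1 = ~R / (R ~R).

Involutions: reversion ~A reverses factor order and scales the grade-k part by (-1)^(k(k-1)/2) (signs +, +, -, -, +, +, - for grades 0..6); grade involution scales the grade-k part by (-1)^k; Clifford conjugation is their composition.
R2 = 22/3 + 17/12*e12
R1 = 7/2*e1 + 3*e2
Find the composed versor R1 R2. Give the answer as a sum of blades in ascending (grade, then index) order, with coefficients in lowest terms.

Distribute over the terms of R1 (each basis-blade product reordered to ascending indices, repeated generators contracted through their squares):
(7/2*e1) R2 = 77/3*e1 - 119/24*e2
(3*e2) R2 = 17/4*e1 + 22*e2
Summing the partial products and collecting blades:
Answer: 359/12*e1 + 409/24*e2


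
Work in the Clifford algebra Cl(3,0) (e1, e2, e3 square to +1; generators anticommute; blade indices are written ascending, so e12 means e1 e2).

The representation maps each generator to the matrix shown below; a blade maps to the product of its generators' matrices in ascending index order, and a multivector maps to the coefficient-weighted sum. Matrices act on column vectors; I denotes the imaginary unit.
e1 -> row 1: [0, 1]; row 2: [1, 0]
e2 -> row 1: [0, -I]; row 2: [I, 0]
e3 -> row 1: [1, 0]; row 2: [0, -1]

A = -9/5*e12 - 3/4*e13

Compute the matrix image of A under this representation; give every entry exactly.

Bivector images (products of the table entries): rho(e12) = rho(e1)rho(e2) = row 1: [I, 0]; row 2: [0, -I]; rho(e13) = rho(e1)rho(e3) = row 1: [0, -1]; row 2: [1, 0].
M = (-9/5)*rho(e12) + (-3/4)*rho(e13), summed entrywise:
Answer: row 1: [-9*I/5, 3/4]; row 2: [-3/4, 9*I/5]


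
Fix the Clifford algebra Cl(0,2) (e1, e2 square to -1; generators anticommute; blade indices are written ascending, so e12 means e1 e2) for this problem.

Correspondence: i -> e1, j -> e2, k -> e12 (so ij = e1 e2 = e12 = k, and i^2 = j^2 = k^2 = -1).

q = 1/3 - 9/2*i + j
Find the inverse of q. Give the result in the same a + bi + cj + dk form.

In blades: q = 1/3 - 9/2*e1 + e2.
With qbar = 1/3 + 9/2*e1 - e2 (scalar fixed, mapped units negated), q qbar = 769/36 (the sum of squared coefficients), so q^-1 = qbar / (769/36) = 12/769 + 162/769*e1 - 36/769*e2; translating back:
Answer: 12/769 + 162/769*i - 36/769*j


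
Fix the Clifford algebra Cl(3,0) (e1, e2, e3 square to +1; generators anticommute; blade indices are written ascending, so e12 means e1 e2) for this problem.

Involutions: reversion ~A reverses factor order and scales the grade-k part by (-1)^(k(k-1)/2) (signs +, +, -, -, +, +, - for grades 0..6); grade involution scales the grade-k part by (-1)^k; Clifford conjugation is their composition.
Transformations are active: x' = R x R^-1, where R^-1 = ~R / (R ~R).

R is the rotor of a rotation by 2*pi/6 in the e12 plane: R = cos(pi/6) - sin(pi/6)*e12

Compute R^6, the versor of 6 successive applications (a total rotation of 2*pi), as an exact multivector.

Rotor phase runs at HALF the rotation angle; powers of one rotor simply add phase, so after 6 steps in e12 the phase is 6*pi/6 = pi and R^6 = cos(pi) - sin(pi)*e12.
cos(pi) = -1 and sin(pi) = 0, so R^6 = -1. The total rotation 2*pi is 1 full turn, so every vector returns to itself, yet the rotor is -1, on the OTHER sheet of the double cover (an odd number of 2*pi turns).
Answer: -1


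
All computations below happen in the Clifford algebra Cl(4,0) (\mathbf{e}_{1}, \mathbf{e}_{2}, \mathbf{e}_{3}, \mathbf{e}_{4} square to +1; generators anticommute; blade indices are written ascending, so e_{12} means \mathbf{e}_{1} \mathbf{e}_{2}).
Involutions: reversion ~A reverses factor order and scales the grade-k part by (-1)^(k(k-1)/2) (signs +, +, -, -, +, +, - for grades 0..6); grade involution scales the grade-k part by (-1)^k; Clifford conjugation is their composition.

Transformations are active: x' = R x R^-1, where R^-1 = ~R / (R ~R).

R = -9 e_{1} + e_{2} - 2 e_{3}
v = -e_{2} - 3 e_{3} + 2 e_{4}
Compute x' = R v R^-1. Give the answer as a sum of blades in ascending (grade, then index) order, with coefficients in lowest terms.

~R = -9 e_{1} + e_{2} - 2 e_{3}, and R ~R = 86, so R^-1 = ~R / (86).
R v = 5 + 9 e_{12} + 27 e_{13} - 18 e_{14} - 5 e_{23} + 2 e_{24} - 4 e_{34}
Answer: -\frac{45}{43} e_{1} + \frac{48}{43} e_{2} + \frac{119}{43} e_{3} - 2 e_{4}


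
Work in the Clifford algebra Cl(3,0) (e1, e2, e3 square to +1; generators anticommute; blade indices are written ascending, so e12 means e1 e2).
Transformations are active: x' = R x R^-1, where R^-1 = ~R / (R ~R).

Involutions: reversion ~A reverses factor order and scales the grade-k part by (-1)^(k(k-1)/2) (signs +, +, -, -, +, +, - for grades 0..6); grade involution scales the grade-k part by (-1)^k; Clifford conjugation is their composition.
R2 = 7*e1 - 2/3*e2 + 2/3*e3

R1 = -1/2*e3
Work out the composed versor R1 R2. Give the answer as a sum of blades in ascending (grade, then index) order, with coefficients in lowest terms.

Distribute over the terms of R1 (each basis-blade product reordered to ascending indices, repeated generators contracted through their squares):
(-1/2*e3) R2 = -1/3 + 7/2*e13 - 1/3*e23
Answer: -1/3 + 7/2*e13 - 1/3*e23


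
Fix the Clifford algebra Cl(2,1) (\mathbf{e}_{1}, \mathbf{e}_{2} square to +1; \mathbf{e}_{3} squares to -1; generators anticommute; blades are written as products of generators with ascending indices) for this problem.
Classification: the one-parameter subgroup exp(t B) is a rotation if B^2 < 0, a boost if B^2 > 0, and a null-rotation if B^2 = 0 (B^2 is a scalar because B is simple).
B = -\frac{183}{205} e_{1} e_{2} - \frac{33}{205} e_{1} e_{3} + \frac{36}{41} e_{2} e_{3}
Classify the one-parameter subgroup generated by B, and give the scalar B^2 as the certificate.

B^2 term by term: the squares give (-\frac{183}{205})^2*(e_{1} e_{2})^2 + (-\frac{33}{205})^2*(e_{1} e_{3})^2 + (\frac{36}{41})^2*(e_{2} e_{3})^2 = \frac{33489}{42025}*(-1) + \frac{1089}{42025}*(+1) + \frac{1296}{1681}*(+1) = 0 (each basis 2-blade squares to minus the product of its generators' squares); cross terms between blades sharing an index anticommute and cancel. So B^2 = 0.
Answer: null-rotation, certificate B^2 = 0. The class reads off the invariant scalar 0 directly.


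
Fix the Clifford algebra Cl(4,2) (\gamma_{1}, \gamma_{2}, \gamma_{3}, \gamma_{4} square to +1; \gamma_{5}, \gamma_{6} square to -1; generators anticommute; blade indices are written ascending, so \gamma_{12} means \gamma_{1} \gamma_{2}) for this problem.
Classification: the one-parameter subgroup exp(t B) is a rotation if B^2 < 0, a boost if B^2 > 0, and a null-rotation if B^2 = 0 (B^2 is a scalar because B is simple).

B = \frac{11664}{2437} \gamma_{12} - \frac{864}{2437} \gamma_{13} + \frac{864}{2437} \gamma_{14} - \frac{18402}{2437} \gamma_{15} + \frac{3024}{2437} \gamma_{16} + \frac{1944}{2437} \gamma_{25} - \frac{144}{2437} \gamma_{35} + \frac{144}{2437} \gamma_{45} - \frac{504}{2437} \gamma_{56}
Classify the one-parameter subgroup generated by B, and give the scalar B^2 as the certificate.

B^2 term by term: the squares give (\frac{11664}{2437})^2*(\gamma_{12})^2 + (-\frac{864}{2437})^2*(\gamma_{13})^2 + (\frac{864}{2437})^2*(\gamma_{14})^2 + (-\frac{18402}{2437})^2*(\gamma_{15})^2 + (\frac{3024}{2437})^2*(\gamma_{16})^2 + (\frac{1944}{2437})^2*(\gamma_{25})^2 + (-\frac{144}{2437})^2*(\gamma_{35})^2 + (\frac{144}{2437})^2*(\gamma_{45})^2 + (-\frac{504}{2437})^2*(\gamma_{56})^2 = \frac{136048896}{5938969}*(-1) + \frac{746496}{5938969}*(-1) + \frac{746496}{5938969}*(-1) + \frac{338633604}{5938969}*(+1) + \frac{9144576}{5938969}*(+1) + \frac{3779136}{5938969}*(+1) + \frac{20736}{5938969}*(+1) + \frac{20736}{5938969}*(+1) + \frac{254016}{5938969}*(-1) = 36 (each basis 2-blade squares to minus the product of its generators' squares); cross terms between blades sharing an index anticommute and cancel; the commuting (index-disjoint) pairs give grade-4 terms 2*c*c'*(blade product), which cancel blade by blade — \gamma_{1235}: -\frac{3359232}{5938969} + \frac{3359232}{5938969} = 0; \gamma_{1245}: \frac{3359232}{5938969} - \frac{3359232}{5938969} = 0; \gamma_{1256}: -\frac{11757312}{5938969} + \frac{11757312}{5938969} = 0; \gamma_{1345}: -\frac{248832}{5938969} + \frac{248832}{5938969} = 0; \gamma_{1356}: \frac{870912}{5938969} - \frac{870912}{5938969} = 0; \gamma_{1456}: -\frac{870912}{5938969} + \frac{870912}{5938969} = 0 — confirming B is simple. So B^2 = 36.
Answer: boost, certificate B^2 = 36. The scalar 36 is the complete invariant here: its sign names the subgroup type.


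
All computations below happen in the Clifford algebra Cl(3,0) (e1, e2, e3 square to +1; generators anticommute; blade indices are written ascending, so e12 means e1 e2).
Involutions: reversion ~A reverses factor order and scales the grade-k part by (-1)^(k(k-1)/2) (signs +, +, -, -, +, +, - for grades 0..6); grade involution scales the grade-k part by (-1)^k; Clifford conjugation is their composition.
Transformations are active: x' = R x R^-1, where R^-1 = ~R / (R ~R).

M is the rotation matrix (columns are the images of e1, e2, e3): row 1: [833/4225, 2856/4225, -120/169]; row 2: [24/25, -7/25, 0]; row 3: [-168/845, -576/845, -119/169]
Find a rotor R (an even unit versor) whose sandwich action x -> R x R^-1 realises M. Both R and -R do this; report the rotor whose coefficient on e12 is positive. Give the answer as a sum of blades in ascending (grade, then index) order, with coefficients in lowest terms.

Method: write R = a + b12*e12 + b13*e13 + b23*e23 with a^2 + b12^2 + b13^2 + b23^2 = 1 (so R^-1 = ~R). Expanding the columns R e_j ~R gives tr M = 4a^2 - 1 and, from the antisymmetric part, M21 - M12 = -4a*b12, M13 - M31 = 4a*b13, M32 - M23 = -4a*b23.
Here tr M = -133/169, so a^2 = (1 + tr M)/4 = 9/169 and a = ±3/13. Taking a = 3/13: M21 - M12 = 48/169, M13 - M31 = -432/845, M32 - M23 = -576/845, giving b12 = -4/13, b13 = -36/65, b23 = 48/65, i.e. R = 3/13 - 4/13*e12 - 36/65*e13 + 48/65*e23.
Its e12 coefficient is negative, so report the other preimage -R.
Answer: -3/13 + 4/13*e12 + 36/65*e13 - 48/65*e23. Key observation: the double cover Spin(3) -> SO(3) sends R and -R to the same matrix (trace -133/169 here), so the stated sign of the e12 coefficient is what selects one sheet.
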